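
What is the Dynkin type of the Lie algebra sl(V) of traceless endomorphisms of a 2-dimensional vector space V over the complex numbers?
This is sl(2), which has dimension 2^2 - 1 = 3 and rank 2 - 1 = 1 (a Cartan subalgebra is the diagonal traceless matrices). In the classification of classical Lie algebras, the special linear algebra sl(n+1) has type A_n; here n = 1, so the Dynkin diagram is a chain of 1 nodes with single edges (A_1). Hence the type is A_1.

type A_1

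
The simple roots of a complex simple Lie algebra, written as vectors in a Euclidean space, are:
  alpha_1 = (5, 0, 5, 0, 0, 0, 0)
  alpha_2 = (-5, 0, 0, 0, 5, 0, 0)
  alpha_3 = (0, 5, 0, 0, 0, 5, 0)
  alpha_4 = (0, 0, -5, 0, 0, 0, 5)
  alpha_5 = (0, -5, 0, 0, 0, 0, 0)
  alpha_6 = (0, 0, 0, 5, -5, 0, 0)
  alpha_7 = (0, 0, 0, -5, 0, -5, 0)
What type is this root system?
Compute the Cartan integers a_ij = 2(alpha_i, alpha_j)/(alpha_j, alpha_j); the resulting 7x7 Cartan matrix is
[[2, -1, 0, -1, 0, 0, 0], [-1, 2, 0, 0, 0, -1, 0], [0, 0, 2, 0, -2, 0, -1], [-1, 0, 0, 2, 0, 0, 0], [0, 0, -1, 0, 2, 0, 0], [0, -1, 0, 0, 0, 2, -1], [0, 0, -1, 0, 0, -1, 2]].
The roots have two lengths (squared-length ratio 2:1); the short ones are alpha_{5}. The associated Dynkin diagram is a chain of 7 nodes with a double edge at one end; the terminal node there is the unique short simple root (B_7), so the type is B_7 (the algebra so(15)).

B_7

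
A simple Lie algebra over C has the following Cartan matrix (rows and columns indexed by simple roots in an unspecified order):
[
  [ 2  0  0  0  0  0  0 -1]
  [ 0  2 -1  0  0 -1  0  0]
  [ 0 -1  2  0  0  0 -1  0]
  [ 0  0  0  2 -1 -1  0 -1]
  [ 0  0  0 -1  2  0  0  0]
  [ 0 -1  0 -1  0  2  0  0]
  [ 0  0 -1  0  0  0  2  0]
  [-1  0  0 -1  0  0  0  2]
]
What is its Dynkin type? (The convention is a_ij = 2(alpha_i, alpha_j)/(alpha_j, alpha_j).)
E8

The matrix has rank 8 with 2's on the diagonal. Reading the off-diagonal entries as Dynkin edges (a single edge where a_ij = a_ji = -1; a double or triple edge where a_ij * a_ji = 2 or 3), the diagram is a chain of 7 nodes with one extra node attached to the third node from one end (E_8). One simple-root ordering that puts it in standard form is (alpha_1, alpha_5, alpha_8, alpha_4, alpha_6, alpha_2, alpha_3, alpha_7). So the algebra is type E_8.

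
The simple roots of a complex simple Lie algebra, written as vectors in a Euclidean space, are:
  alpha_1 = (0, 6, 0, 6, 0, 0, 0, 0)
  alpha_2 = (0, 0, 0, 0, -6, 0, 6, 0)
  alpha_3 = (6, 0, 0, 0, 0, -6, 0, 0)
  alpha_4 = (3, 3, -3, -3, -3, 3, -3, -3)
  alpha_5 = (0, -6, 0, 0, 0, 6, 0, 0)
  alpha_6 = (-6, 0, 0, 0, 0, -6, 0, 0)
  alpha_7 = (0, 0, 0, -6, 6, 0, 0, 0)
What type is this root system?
E7

Compute the Cartan integers a_ij = 2(alpha_i, alpha_j)/(alpha_j, alpha_j); the resulting 7x7 Cartan matrix is
[[2, 0, 0, 0, -1, 0, -1], [0, 2, 0, 0, 0, 0, -1], [0, 0, 2, 0, -1, 0, 0], [0, 0, 0, 2, 0, -1, 0], [-1, 0, -1, 0, 2, -1, 0], [0, 0, 0, -1, -1, 2, 0], [-1, -1, 0, 0, 0, 0, 2]].
All simple roots have the same length, so the diagram is simply laced. The associated Dynkin diagram is a chain of 6 nodes with one extra node attached to the third node from one end (E_7), so the type is E_7.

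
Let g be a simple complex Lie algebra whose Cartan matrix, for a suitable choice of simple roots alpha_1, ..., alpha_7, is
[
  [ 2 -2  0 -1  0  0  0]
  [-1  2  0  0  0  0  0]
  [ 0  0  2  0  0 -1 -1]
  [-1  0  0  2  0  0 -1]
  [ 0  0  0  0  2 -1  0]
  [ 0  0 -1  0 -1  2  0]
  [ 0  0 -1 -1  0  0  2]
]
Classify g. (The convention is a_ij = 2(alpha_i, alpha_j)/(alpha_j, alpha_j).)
B_7

The matrix has rank 7 with 2's on the diagonal. Reading the off-diagonal entries as Dynkin edges (a single edge where a_ij = a_ji = -1; a double or triple edge where a_ij * a_ji = 2 or 3), the diagram is a chain of 7 nodes with a double edge at one end; the terminal node there is the unique short simple root (B_7). One simple-root ordering that puts it in standard form is (alpha_5, alpha_6, alpha_3, alpha_7, alpha_4, alpha_1, alpha_2). So the algebra is type B_7, i.e. so(15).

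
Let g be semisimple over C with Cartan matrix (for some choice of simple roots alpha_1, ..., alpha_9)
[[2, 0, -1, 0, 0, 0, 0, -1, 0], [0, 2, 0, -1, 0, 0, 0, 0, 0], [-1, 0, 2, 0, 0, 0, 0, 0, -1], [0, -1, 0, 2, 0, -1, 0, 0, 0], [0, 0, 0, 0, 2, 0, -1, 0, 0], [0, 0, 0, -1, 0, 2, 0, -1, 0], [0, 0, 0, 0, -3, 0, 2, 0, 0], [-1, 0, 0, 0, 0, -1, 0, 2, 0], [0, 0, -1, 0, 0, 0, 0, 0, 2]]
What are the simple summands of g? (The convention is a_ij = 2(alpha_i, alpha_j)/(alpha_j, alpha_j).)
type A_7 + type G_2

The diagram associated to this matrix has two connected components: the simple roots {alpha_1, alpha_2, alpha_3, alpha_4, alpha_6, alpha_8, alpha_9} form a chain of 7 nodes with single edges (A_7), and {alpha_5, alpha_7} form two nodes joined by a triple edge (G_2). A semisimple Lie algebra decomposes uniquely as the direct sum of simple ideals, one per connected component of its Dynkin diagram, so g ≅ A_7 ⊕ G_2 (dimension 63 + 14 = 77).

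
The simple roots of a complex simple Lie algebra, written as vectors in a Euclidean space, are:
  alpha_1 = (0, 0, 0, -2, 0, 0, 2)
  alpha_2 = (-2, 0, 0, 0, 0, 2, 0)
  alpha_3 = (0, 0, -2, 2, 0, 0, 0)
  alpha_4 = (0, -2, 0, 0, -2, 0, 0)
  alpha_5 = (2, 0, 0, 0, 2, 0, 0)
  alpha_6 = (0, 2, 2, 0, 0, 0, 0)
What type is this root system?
A_6

Compute the Cartan integers a_ij = 2(alpha_i, alpha_j)/(alpha_j, alpha_j); the resulting 6x6 Cartan matrix is
[[2, 0, -1, 0, 0, 0], [0, 2, 0, 0, -1, 0], [-1, 0, 2, 0, 0, -1], [0, 0, 0, 2, -1, -1], [0, -1, 0, -1, 2, 0], [0, 0, -1, -1, 0, 2]].
All simple roots have the same length, so the diagram is simply laced. The associated Dynkin diagram is a chain of 6 nodes with single edges (A_6), so the type is A_6 (the algebra sl(7)).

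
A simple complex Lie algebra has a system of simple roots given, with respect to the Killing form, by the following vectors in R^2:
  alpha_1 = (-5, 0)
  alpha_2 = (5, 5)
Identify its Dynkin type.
Compute the Cartan integers a_ij = 2(alpha_i, alpha_j)/(alpha_j, alpha_j); the resulting 2x2 Cartan matrix is
[[2, -1], [-2, 2]].
The roots have two lengths (squared-length ratio 2:1); the short ones are alpha_{1}. The associated Dynkin diagram is a chain of 2 nodes with a double edge at one end; the terminal node there is the unique short simple root (B_2), so the type is B_2 (the algebra so(5)).

B2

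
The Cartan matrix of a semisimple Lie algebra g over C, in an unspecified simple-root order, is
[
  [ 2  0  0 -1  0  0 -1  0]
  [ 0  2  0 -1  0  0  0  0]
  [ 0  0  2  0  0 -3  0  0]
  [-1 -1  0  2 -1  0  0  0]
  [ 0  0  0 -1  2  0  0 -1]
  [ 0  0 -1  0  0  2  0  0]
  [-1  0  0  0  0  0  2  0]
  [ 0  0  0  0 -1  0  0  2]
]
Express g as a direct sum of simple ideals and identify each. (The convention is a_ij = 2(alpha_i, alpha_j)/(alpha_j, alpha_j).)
The diagram associated to this matrix has two connected components: the simple roots {alpha_1, alpha_2, alpha_4, alpha_5, alpha_7, alpha_8} form a chain of 5 nodes with one extra node attached to the third node from one end (E_6), and {alpha_3, alpha_6} form two nodes joined by a triple edge (G_2). A semisimple Lie algebra decomposes uniquely as the direct sum of simple ideals, one per connected component of its Dynkin diagram, so g ≅ E_6 ⊕ G_2 (dimension 78 + 14 = 92).

type E_6 ⊕ type G_2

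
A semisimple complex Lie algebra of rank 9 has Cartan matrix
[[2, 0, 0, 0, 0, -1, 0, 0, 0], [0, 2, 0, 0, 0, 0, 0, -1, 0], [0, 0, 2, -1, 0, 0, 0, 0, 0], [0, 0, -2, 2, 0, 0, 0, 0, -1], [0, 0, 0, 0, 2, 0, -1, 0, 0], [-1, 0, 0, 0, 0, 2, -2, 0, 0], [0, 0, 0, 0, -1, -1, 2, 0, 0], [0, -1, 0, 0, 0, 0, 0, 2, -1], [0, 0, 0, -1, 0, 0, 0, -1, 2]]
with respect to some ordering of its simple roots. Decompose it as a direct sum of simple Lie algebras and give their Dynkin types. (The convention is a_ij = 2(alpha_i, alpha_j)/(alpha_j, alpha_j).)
The diagram associated to this matrix has two connected components: the simple roots {alpha_2, alpha_3, alpha_4, alpha_8, alpha_9} form a chain of 5 nodes with a double edge at one end; the terminal node there is the unique short simple root (B_5), and {alpha_1, alpha_5, alpha_6, alpha_7} form a chain of 4 nodes with a double edge between the middle two (F_4). A semisimple Lie algebra decomposes uniquely as the direct sum of simple ideals, one per connected component of its Dynkin diagram, so g ≅ B_5 ⊕ F_4 (dimension 55 + 52 = 107).

type B_5 + type F_4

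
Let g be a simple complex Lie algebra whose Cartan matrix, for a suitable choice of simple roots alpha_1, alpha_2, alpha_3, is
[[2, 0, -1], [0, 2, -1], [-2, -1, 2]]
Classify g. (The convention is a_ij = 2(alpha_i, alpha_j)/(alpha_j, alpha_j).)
B_3 (so(7))

The matrix has rank 3 with 2's on the diagonal. Reading the off-diagonal entries as Dynkin edges (a single edge where a_ij = a_ji = -1; a double or triple edge where a_ij * a_ji = 2 or 3), the diagram is a chain of 3 nodes with a double edge at one end; the terminal node there is the unique short simple root (B_3). One simple-root ordering that puts it in standard form is (alpha_2, alpha_3, alpha_1). So the algebra is type B_3, i.e. so(7).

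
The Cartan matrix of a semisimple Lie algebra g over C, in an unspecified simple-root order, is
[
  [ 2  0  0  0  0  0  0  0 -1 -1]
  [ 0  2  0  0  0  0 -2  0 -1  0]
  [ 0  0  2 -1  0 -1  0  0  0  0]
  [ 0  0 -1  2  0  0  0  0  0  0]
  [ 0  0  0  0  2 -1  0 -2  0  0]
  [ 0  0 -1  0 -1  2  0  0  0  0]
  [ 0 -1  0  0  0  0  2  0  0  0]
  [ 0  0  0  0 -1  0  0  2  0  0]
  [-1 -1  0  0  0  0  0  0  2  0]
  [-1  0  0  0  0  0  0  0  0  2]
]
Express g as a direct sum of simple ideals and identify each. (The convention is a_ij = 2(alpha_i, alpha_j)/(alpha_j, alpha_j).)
type B_5 + type B_5

The diagram associated to this matrix has two connected components: the simple roots {alpha_3, alpha_4, alpha_5, alpha_6, alpha_8} form a chain of 5 nodes with a double edge at one end; the terminal node there is the unique short simple root (B_5), and {alpha_1, alpha_2, alpha_7, alpha_9, alpha_10} form a chain of 5 nodes with a double edge at one end; the terminal node there is the unique short simple root (B_5). A semisimple Lie algebra decomposes uniquely as the direct sum of simple ideals, one per connected component of its Dynkin diagram, so g ≅ B_5 ⊕ B_5 (dimension 55 + 55 = 110).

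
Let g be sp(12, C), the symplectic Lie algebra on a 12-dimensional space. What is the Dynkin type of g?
This is sp(12), which has dimension 12(12+1)/2 = 78 and rank 12/2 = 6. In the classification of classical Lie algebras, the symplectic algebra sp(2n) has type C_n; here n = 6, so the Dynkin diagram is a chain of 6 nodes with a double edge at one end; the terminal node there is the unique long simple root (C_6). Hence the type is C_6.

C_6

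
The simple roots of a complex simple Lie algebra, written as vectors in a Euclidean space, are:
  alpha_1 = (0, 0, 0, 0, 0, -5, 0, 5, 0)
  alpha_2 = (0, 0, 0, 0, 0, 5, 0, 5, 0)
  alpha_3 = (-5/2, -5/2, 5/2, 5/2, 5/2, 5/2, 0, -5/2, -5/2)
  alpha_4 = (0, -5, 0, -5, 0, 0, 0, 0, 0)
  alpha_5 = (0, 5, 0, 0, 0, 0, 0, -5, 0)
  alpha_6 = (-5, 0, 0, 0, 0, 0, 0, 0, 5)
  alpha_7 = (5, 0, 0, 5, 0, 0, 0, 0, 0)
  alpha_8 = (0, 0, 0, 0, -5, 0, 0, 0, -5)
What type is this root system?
type E_8

Compute the Cartan integers a_ij = 2(alpha_i, alpha_j)/(alpha_j, alpha_j); the resulting 8x8 Cartan matrix is
[[2, 0, -1, 0, -1, 0, 0, 0], [0, 2, 0, 0, -1, 0, 0, 0], [-1, 0, 2, 0, 0, 0, 0, 0], [0, 0, 0, 2, -1, 0, -1, 0], [-1, -1, 0, -1, 2, 0, 0, 0], [0, 0, 0, 0, 0, 2, -1, -1], [0, 0, 0, -1, 0, -1, 2, 0], [0, 0, 0, 0, 0, -1, 0, 2]].
All simple roots have the same length, so the diagram is simply laced. The associated Dynkin diagram is a chain of 7 nodes with one extra node attached to the third node from one end (E_8), so the type is E_8.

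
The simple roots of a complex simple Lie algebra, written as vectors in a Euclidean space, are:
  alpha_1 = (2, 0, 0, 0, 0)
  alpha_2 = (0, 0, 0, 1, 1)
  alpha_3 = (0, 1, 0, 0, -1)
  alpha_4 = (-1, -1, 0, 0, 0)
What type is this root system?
Compute the Cartan integers a_ij = 2(alpha_i, alpha_j)/(alpha_j, alpha_j); the resulting 4x4 Cartan matrix is
[[2, 0, 0, -2], [0, 2, -1, 0], [0, -1, 2, -1], [-1, 0, -1, 2]].
The roots have two lengths (squared-length ratio 2:1); the short ones are alpha_{2,3,4}. The associated Dynkin diagram is a chain of 4 nodes with a double edge at one end; the terminal node there is the unique long simple root (C_4), so the type is C_4 (the algebra sp(8)).

C4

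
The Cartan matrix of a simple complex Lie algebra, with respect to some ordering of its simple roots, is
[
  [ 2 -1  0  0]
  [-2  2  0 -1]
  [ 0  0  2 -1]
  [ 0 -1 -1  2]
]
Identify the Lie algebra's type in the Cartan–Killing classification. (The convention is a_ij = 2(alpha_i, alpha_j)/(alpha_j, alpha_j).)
The matrix has rank 4 with 2's on the diagonal. Reading the off-diagonal entries as Dynkin edges (a single edge where a_ij = a_ji = -1; a double or triple edge where a_ij * a_ji = 2 or 3), the diagram is a chain of 4 nodes with a double edge at one end; the terminal node there is the unique short simple root (B_4). One simple-root ordering that puts it in standard form is (alpha_3, alpha_4, alpha_2, alpha_1). So the algebra is type B_4, i.e. so(9).

B_4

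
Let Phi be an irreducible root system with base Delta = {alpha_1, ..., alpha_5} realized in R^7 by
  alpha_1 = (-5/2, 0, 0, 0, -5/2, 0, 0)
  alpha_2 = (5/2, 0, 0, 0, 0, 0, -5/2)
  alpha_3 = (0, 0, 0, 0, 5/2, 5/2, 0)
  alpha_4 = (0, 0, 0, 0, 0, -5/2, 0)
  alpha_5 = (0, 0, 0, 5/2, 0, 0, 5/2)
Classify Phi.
Compute the Cartan integers a_ij = 2(alpha_i, alpha_j)/(alpha_j, alpha_j); the resulting 5x5 Cartan matrix is
[[2, -1, -1, 0, 0], [-1, 2, 0, 0, -1], [-1, 0, 2, -2, 0], [0, 0, -1, 2, 0], [0, -1, 0, 0, 2]].
The roots have two lengths (squared-length ratio 2:1); the short ones are alpha_{4}. The associated Dynkin diagram is a chain of 5 nodes with a double edge at one end; the terminal node there is the unique short simple root (B_5), so the type is B_5 (the algebra so(11)).

B_5 (so(11))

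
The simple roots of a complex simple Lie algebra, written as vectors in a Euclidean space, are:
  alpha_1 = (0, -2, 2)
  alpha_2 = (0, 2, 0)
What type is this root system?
type B_2

Compute the Cartan integers a_ij = 2(alpha_i, alpha_j)/(alpha_j, alpha_j); the resulting 2x2 Cartan matrix is
[[2, -2], [-1, 2]].
The roots have two lengths (squared-length ratio 2:1); the short ones are alpha_{2}. The associated Dynkin diagram is a chain of 2 nodes with a double edge at one end; the terminal node there is the unique short simple root (B_2), so the type is B_2 (the algebra so(5)).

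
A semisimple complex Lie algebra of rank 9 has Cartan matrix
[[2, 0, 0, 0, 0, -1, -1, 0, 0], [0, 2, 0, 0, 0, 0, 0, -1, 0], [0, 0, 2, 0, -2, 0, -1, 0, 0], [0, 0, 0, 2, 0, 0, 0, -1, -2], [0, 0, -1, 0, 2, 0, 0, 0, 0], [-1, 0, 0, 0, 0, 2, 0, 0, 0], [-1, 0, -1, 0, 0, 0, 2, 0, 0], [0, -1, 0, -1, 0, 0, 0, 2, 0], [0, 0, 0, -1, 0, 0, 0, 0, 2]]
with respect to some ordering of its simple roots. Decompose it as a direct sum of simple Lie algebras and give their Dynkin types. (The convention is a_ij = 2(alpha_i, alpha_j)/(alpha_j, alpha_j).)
The diagram associated to this matrix has two connected components: the simple roots {alpha_2, alpha_4, alpha_8, alpha_9} form a chain of 4 nodes with a double edge at one end; the terminal node there is the unique short simple root (B_4), and {alpha_1, alpha_3, alpha_5, alpha_6, alpha_7} form a chain of 5 nodes with a double edge at one end; the terminal node there is the unique short simple root (B_5). A semisimple Lie algebra decomposes uniquely as the direct sum of simple ideals, one per connected component of its Dynkin diagram, so g ≅ B_4 ⊕ B_5 (dimension 36 + 55 = 91).

B4 + B5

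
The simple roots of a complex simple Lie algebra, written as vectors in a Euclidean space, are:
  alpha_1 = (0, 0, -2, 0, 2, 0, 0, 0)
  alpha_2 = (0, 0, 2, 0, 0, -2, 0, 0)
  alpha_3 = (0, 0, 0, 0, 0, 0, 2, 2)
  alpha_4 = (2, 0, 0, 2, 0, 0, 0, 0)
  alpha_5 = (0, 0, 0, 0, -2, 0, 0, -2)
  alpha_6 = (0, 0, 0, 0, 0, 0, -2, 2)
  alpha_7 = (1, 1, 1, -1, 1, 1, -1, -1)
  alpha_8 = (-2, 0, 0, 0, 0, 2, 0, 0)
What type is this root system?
Compute the Cartan integers a_ij = 2(alpha_i, alpha_j)/(alpha_j, alpha_j); the resulting 8x8 Cartan matrix is
[[2, -1, 0, 0, -1, 0, 0, 0], [-1, 2, 0, 0, 0, 0, 0, -1], [0, 0, 2, 0, -1, 0, -1, 0], [0, 0, 0, 2, 0, 0, 0, -1], [-1, 0, -1, 0, 2, -1, 0, 0], [0, 0, 0, 0, -1, 2, 0, 0], [0, 0, -1, 0, 0, 0, 2, 0], [0, -1, 0, -1, 0, 0, 0, 2]].
All simple roots have the same length, so the diagram is simply laced. The associated Dynkin diagram is a chain of 7 nodes with one extra node attached to the third node from one end (E_8), so the type is E_8.

E8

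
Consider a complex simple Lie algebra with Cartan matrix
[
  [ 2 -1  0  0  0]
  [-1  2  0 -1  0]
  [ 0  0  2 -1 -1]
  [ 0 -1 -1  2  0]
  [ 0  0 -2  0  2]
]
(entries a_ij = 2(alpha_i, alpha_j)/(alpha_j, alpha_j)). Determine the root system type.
C_5 (sp(10))

The matrix has rank 5 with 2's on the diagonal. Reading the off-diagonal entries as Dynkin edges (a single edge where a_ij = a_ji = -1; a double or triple edge where a_ij * a_ji = 2 or 3), the diagram is a chain of 5 nodes with a double edge at one end; the terminal node there is the unique long simple root (C_5). One simple-root ordering that puts it in standard form is (alpha_1, alpha_2, alpha_4, alpha_3, alpha_5). So the algebra is type C_5, i.e. sp(10).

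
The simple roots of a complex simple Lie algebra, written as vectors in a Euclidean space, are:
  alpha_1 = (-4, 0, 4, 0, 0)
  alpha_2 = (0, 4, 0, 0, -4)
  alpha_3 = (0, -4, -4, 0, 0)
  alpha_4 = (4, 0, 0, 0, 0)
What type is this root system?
Compute the Cartan integers a_ij = 2(alpha_i, alpha_j)/(alpha_j, alpha_j); the resulting 4x4 Cartan matrix is
[[2, 0, -1, -2], [0, 2, -1, 0], [-1, -1, 2, 0], [-1, 0, 0, 2]].
The roots have two lengths (squared-length ratio 2:1); the short ones are alpha_{4}. The associated Dynkin diagram is a chain of 4 nodes with a double edge at one end; the terminal node there is the unique short simple root (B_4), so the type is B_4 (the algebra so(9)).

B_4 (so(9))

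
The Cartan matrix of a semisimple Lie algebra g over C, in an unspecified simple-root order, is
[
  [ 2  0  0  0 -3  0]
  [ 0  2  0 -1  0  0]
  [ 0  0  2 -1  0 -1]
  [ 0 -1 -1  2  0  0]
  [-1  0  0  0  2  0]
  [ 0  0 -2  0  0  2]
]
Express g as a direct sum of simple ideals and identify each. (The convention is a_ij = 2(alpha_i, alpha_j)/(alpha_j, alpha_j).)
The diagram associated to this matrix has two connected components: the simple roots {alpha_2, alpha_3, alpha_4, alpha_6} form a chain of 4 nodes with a double edge at one end; the terminal node there is the unique long simple root (C_4), and {alpha_1, alpha_5} form two nodes joined by a triple edge (G_2). A semisimple Lie algebra decomposes uniquely as the direct sum of simple ideals, one per connected component of its Dynkin diagram, so g ≅ C_4 ⊕ G_2 (dimension 36 + 14 = 50).

type C_4 + type G_2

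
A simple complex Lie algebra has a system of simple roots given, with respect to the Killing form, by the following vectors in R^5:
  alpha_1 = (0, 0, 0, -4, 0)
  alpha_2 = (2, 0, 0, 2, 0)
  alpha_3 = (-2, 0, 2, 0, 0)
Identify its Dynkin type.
C_3 (sp(6))

Compute the Cartan integers a_ij = 2(alpha_i, alpha_j)/(alpha_j, alpha_j); the resulting 3x3 Cartan matrix is
[[2, -2, 0], [-1, 2, -1], [0, -1, 2]].
The roots have two lengths (squared-length ratio 2:1); the short ones are alpha_{2,3}. The associated Dynkin diagram is a chain of 3 nodes with a double edge at one end; the terminal node there is the unique long simple root (C_3), so the type is C_3 (the algebra sp(6)).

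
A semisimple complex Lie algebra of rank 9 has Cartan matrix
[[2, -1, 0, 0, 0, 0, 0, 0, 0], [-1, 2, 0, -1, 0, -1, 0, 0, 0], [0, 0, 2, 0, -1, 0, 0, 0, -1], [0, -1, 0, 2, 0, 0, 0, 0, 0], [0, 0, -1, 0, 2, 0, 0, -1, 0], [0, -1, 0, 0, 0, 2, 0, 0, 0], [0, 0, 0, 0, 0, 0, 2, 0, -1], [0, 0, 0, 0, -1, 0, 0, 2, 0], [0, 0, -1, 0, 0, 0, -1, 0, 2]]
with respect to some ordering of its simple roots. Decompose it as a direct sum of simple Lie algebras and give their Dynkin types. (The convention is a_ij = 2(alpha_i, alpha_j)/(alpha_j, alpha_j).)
A_5 + D_4

The diagram associated to this matrix has two connected components: the simple roots {alpha_3, alpha_5, alpha_7, alpha_8, alpha_9} form a chain of 5 nodes with single edges (A_5), and {alpha_1, alpha_2, alpha_4, alpha_6} form a chain of 2 nodes with a fork of two nodes at one end (D_4). A semisimple Lie algebra decomposes uniquely as the direct sum of simple ideals, one per connected component of its Dynkin diagram, so g ≅ A_5 ⊕ D_4 (dimension 35 + 28 = 63).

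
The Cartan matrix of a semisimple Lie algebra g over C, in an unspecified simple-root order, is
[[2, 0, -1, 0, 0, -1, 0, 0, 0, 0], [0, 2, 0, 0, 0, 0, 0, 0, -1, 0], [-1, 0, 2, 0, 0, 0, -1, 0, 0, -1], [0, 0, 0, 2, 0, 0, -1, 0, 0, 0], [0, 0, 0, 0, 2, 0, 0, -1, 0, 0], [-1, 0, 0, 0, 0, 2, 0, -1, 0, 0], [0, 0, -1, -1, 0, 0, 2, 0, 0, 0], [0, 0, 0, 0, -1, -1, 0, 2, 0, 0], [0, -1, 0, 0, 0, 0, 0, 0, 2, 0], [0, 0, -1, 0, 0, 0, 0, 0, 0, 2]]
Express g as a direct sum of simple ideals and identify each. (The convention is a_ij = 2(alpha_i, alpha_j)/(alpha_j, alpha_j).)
A2 ⊕ E8

The diagram associated to this matrix has two connected components: the simple roots {alpha_2, alpha_9} form a chain of 2 nodes with single edges (A_2), and {alpha_1, alpha_3, alpha_4, alpha_5, alpha_6, alpha_7, alpha_8, alpha_10} form a chain of 7 nodes with one extra node attached to the third node from one end (E_8). A semisimple Lie algebra decomposes uniquely as the direct sum of simple ideals, one per connected component of its Dynkin diagram, so g ≅ A_2 ⊕ E_8 (dimension 8 + 248 = 256).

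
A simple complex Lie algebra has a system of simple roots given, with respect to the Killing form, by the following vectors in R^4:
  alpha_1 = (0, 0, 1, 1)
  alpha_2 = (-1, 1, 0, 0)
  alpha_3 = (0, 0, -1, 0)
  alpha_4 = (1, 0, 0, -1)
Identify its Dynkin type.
Compute the Cartan integers a_ij = 2(alpha_i, alpha_j)/(alpha_j, alpha_j); the resulting 4x4 Cartan matrix is
[[2, 0, -2, -1], [0, 2, 0, -1], [-1, 0, 2, 0], [-1, -1, 0, 2]].
The roots have two lengths (squared-length ratio 2:1); the short ones are alpha_{3}. The associated Dynkin diagram is a chain of 4 nodes with a double edge at one end; the terminal node there is the unique short simple root (B_4), so the type is B_4 (the algebra so(9)).

type B_4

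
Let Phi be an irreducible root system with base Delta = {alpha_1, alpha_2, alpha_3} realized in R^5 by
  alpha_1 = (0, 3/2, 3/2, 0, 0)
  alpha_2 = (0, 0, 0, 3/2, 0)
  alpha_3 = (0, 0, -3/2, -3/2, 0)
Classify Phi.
Compute the Cartan integers a_ij = 2(alpha_i, alpha_j)/(alpha_j, alpha_j); the resulting 3x3 Cartan matrix is
[[2, 0, -1], [0, 2, -1], [-1, -2, 2]].
The roots have two lengths (squared-length ratio 2:1); the short ones are alpha_{2}. The associated Dynkin diagram is a chain of 3 nodes with a double edge at one end; the terminal node there is the unique short simple root (B_3), so the type is B_3 (the algebra so(7)).

type B_3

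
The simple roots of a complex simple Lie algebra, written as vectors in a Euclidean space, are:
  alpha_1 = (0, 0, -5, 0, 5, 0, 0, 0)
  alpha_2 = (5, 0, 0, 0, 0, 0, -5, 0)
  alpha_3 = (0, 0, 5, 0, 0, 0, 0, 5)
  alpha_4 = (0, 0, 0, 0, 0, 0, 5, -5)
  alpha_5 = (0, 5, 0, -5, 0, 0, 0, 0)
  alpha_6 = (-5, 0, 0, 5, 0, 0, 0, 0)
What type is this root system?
A6

Compute the Cartan integers a_ij = 2(alpha_i, alpha_j)/(alpha_j, alpha_j); the resulting 6x6 Cartan matrix is
[[2, 0, -1, 0, 0, 0], [0, 2, 0, -1, 0, -1], [-1, 0, 2, -1, 0, 0], [0, -1, -1, 2, 0, 0], [0, 0, 0, 0, 2, -1], [0, -1, 0, 0, -1, 2]].
All simple roots have the same length, so the diagram is simply laced. The associated Dynkin diagram is a chain of 6 nodes with single edges (A_6), so the type is A_6 (the algebra sl(7)).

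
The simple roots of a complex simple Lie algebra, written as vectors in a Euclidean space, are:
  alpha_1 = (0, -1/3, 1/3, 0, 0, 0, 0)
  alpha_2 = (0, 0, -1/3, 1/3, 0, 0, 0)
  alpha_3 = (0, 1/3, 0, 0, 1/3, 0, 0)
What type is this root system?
Compute the Cartan integers a_ij = 2(alpha_i, alpha_j)/(alpha_j, alpha_j); the resulting 3x3 Cartan matrix is
[[2, -1, -1], [-1, 2, 0], [-1, 0, 2]].
All simple roots have the same length, so the diagram is simply laced. The associated Dynkin diagram is a chain of 3 nodes with single edges (A_3), so the type is A_3 (the algebra sl(4)).

A3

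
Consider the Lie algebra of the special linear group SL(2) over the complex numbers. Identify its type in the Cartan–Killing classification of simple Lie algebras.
A_1

This is sl(2), which has dimension 2^2 - 1 = 3 and rank 2 - 1 = 1 (a Cartan subalgebra is the diagonal traceless matrices). In the classification of classical Lie algebras, the special linear algebra sl(n+1) has type A_n; here n = 1, so the Dynkin diagram is a chain of 1 nodes with single edges (A_1). Hence the type is A_1.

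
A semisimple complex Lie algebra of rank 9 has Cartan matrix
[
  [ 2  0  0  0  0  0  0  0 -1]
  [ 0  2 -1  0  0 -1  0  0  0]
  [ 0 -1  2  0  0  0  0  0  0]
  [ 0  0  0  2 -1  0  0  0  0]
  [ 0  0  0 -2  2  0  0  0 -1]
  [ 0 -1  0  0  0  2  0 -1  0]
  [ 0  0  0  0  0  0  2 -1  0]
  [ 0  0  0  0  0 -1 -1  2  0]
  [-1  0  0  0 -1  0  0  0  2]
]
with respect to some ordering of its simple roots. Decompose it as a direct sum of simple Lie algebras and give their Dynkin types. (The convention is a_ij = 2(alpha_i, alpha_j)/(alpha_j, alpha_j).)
A_5 + B_4

The diagram associated to this matrix has two connected components: the simple roots {alpha_2, alpha_3, alpha_6, alpha_7, alpha_8} form a chain of 5 nodes with single edges (A_5), and {alpha_1, alpha_4, alpha_5, alpha_9} form a chain of 4 nodes with a double edge at one end; the terminal node there is the unique short simple root (B_4). A semisimple Lie algebra decomposes uniquely as the direct sum of simple ideals, one per connected component of its Dynkin diagram, so g ≅ A_5 ⊕ B_4 (dimension 35 + 36 = 71).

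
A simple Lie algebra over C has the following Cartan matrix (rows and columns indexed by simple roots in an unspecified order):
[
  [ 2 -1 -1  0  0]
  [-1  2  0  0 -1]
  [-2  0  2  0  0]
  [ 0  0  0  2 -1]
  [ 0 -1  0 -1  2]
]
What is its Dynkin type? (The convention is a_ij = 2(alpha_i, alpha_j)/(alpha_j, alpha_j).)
The matrix has rank 5 with 2's on the diagonal. Reading the off-diagonal entries as Dynkin edges (a single edge where a_ij = a_ji = -1; a double or triple edge where a_ij * a_ji = 2 or 3), the diagram is a chain of 5 nodes with a double edge at one end; the terminal node there is the unique long simple root (C_5). One simple-root ordering that puts it in standard form is (alpha_4, alpha_5, alpha_2, alpha_1, alpha_3). So the algebra is type C_5, i.e. sp(10).

C_5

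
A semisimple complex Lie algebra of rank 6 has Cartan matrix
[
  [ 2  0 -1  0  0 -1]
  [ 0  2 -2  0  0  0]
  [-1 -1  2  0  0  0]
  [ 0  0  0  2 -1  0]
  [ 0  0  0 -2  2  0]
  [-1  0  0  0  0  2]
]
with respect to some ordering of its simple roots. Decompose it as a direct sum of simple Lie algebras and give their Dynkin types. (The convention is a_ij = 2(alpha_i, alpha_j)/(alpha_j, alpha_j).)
The diagram associated to this matrix has two connected components: the simple roots {alpha_4, alpha_5} form a chain of 2 nodes with a double edge at one end; the terminal node there is the unique short simple root (B_2), and {alpha_1, alpha_2, alpha_3, alpha_6} form a chain of 4 nodes with a double edge at one end; the terminal node there is the unique long simple root (C_4). A semisimple Lie algebra decomposes uniquely as the direct sum of simple ideals, one per connected component of its Dynkin diagram, so g ≅ B_2 ⊕ C_4 (dimension 10 + 36 = 46).

B2 + C4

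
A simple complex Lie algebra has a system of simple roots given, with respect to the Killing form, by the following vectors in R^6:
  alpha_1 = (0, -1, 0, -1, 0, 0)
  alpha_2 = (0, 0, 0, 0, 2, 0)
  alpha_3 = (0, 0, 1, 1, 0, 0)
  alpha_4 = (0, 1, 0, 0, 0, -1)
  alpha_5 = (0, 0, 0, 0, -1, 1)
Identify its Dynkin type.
type C_5

Compute the Cartan integers a_ij = 2(alpha_i, alpha_j)/(alpha_j, alpha_j); the resulting 5x5 Cartan matrix is
[[2, 0, -1, -1, 0], [0, 2, 0, 0, -2], [-1, 0, 2, 0, 0], [-1, 0, 0, 2, -1], [0, -1, 0, -1, 2]].
The roots have two lengths (squared-length ratio 2:1); the short ones are alpha_{1,3,4,5}. The associated Dynkin diagram is a chain of 5 nodes with a double edge at one end; the terminal node there is the unique long simple root (C_5), so the type is C_5 (the algebra sp(10)).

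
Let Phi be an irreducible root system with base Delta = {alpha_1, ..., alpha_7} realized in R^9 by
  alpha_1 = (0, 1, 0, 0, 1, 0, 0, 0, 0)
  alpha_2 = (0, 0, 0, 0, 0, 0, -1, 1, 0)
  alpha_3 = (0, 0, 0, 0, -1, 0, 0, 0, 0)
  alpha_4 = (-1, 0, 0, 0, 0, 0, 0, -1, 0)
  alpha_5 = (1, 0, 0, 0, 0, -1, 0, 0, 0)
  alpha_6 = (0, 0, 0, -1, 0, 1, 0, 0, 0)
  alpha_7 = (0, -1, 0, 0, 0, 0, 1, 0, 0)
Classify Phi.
type B_7

Compute the Cartan integers a_ij = 2(alpha_i, alpha_j)/(alpha_j, alpha_j); the resulting 7x7 Cartan matrix is
[[2, 0, -2, 0, 0, 0, -1], [0, 2, 0, -1, 0, 0, -1], [-1, 0, 2, 0, 0, 0, 0], [0, -1, 0, 2, -1, 0, 0], [0, 0, 0, -1, 2, -1, 0], [0, 0, 0, 0, -1, 2, 0], [-1, -1, 0, 0, 0, 0, 2]].
The roots have two lengths (squared-length ratio 2:1); the short ones are alpha_{3}. The associated Dynkin diagram is a chain of 7 nodes with a double edge at one end; the terminal node there is the unique short simple root (B_7), so the type is B_7 (the algebra so(15)).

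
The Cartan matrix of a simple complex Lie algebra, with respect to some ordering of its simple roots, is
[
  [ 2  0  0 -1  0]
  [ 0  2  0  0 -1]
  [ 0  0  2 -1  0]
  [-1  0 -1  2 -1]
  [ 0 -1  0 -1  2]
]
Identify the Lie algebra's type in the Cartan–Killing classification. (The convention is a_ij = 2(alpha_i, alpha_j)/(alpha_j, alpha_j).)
The matrix has rank 5 with 2's on the diagonal. Reading the off-diagonal entries as Dynkin edges (a single edge where a_ij = a_ji = -1; a double or triple edge where a_ij * a_ji = 2 or 3), the diagram is a chain of 3 nodes with a fork of two nodes at one end (D_5). One simple-root ordering that puts it in standard form is (alpha_2, alpha_5, alpha_4, alpha_3, alpha_1). So the algebra is type D_5, i.e. so(10).

D5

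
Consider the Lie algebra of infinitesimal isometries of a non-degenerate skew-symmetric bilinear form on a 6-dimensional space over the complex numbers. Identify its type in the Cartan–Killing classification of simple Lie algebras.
This is sp(6), which has dimension 6(6+1)/2 = 21 and rank 6/2 = 3. In the classification of classical Lie algebras, the symplectic algebra sp(2n) has type C_n; here n = 3, so the Dynkin diagram is a chain of 3 nodes with a double edge at one end; the terminal node there is the unique long simple root (C_3). Hence the type is C_3.

C_3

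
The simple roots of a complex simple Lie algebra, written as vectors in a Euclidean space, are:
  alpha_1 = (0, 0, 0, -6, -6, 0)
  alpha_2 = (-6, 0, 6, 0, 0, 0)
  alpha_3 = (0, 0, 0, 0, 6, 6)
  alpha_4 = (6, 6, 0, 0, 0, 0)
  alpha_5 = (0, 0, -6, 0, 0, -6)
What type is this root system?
Compute the Cartan integers a_ij = 2(alpha_i, alpha_j)/(alpha_j, alpha_j); the resulting 5x5 Cartan matrix is
[[2, 0, -1, 0, 0], [0, 2, 0, -1, -1], [-1, 0, 2, 0, -1], [0, -1, 0, 2, 0], [0, -1, -1, 0, 2]].
All simple roots have the same length, so the diagram is simply laced. The associated Dynkin diagram is a chain of 5 nodes with single edges (A_5), so the type is A_5 (the algebra sl(6)).

type A_5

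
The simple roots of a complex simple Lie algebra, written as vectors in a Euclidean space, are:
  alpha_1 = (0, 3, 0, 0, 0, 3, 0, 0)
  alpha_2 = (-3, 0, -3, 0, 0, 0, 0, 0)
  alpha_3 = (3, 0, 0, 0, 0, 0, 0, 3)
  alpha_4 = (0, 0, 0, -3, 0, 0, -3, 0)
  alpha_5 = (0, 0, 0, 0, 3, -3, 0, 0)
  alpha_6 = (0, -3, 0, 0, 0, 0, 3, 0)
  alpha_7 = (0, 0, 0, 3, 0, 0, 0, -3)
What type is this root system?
type A_7

Compute the Cartan integers a_ij = 2(alpha_i, alpha_j)/(alpha_j, alpha_j); the resulting 7x7 Cartan matrix is
[[2, 0, 0, 0, -1, -1, 0], [0, 2, -1, 0, 0, 0, 0], [0, -1, 2, 0, 0, 0, -1], [0, 0, 0, 2, 0, -1, -1], [-1, 0, 0, 0, 2, 0, 0], [-1, 0, 0, -1, 0, 2, 0], [0, 0, -1, -1, 0, 0, 2]].
All simple roots have the same length, so the diagram is simply laced. The associated Dynkin diagram is a chain of 7 nodes with single edges (A_7), so the type is A_7 (the algebra sl(8)).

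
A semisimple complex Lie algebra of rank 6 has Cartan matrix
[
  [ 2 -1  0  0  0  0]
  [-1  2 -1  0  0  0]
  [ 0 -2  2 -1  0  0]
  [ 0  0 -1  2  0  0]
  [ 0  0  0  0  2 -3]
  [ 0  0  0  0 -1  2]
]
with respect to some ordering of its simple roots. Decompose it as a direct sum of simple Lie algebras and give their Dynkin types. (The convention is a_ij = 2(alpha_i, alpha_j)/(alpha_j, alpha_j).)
F_4 + G_2

The diagram associated to this matrix has two connected components: the simple roots {alpha_1, alpha_2, alpha_3, alpha_4} form a chain of 4 nodes with a double edge between the middle two (F_4), and {alpha_5, alpha_6} form two nodes joined by a triple edge (G_2). A semisimple Lie algebra decomposes uniquely as the direct sum of simple ideals, one per connected component of its Dynkin diagram, so g ≅ F_4 ⊕ G_2 (dimension 52 + 14 = 66).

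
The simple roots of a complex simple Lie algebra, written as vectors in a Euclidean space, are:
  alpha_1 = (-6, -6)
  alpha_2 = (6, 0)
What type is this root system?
Compute the Cartan integers a_ij = 2(alpha_i, alpha_j)/(alpha_j, alpha_j); the resulting 2x2 Cartan matrix is
[[2, -2], [-1, 2]].
The roots have two lengths (squared-length ratio 2:1); the short ones are alpha_{2}. The associated Dynkin diagram is a chain of 2 nodes with a double edge at one end; the terminal node there is the unique short simple root (B_2), so the type is B_2 (the algebra so(5)).

type B_2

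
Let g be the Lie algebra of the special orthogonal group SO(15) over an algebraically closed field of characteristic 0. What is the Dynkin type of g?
This is so(15) with 15 odd, which has dimension 15(15-1)/2 = 105 and rank (15-1)/2 = 7. In the classification of classical Lie algebras, the orthogonal algebra so(2n+1) in an odd number of variables has type B_n; here n = 7, so the Dynkin diagram is a chain of 7 nodes with a double edge at one end; the terminal node there is the unique short simple root (B_7). Hence the type is B_7.

B_7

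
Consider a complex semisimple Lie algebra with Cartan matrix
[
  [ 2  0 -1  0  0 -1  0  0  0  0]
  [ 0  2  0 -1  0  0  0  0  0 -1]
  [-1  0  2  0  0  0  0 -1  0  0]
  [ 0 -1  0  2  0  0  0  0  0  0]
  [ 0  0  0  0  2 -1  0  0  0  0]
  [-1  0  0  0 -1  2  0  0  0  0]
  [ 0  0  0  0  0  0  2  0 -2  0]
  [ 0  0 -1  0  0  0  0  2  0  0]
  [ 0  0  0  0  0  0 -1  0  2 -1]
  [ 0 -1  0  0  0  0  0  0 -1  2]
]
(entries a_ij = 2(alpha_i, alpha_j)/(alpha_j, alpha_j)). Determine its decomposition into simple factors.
The diagram associated to this matrix has two connected components: the simple roots {alpha_1, alpha_3, alpha_5, alpha_6, alpha_8} form a chain of 5 nodes with single edges (A_5), and {alpha_2, alpha_4, alpha_7, alpha_9, alpha_10} form a chain of 5 nodes with a double edge at one end; the terminal node there is the unique long simple root (C_5). A semisimple Lie algebra decomposes uniquely as the direct sum of simple ideals, one per connected component of its Dynkin diagram, so g ≅ A_5 ⊕ C_5 (dimension 35 + 55 = 90).

A_5 + C_5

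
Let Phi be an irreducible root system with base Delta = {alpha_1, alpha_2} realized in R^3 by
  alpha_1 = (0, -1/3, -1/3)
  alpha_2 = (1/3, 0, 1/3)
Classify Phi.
A_2 (sl(3))

Compute the Cartan integers a_ij = 2(alpha_i, alpha_j)/(alpha_j, alpha_j); the resulting 2x2 Cartan matrix is
[[2, -1], [-1, 2]].
All simple roots have the same length, so the diagram is simply laced. The associated Dynkin diagram is a chain of 2 nodes with single edges (A_2), so the type is A_2 (the algebra sl(3)).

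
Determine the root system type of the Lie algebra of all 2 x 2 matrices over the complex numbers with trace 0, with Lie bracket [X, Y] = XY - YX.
This is sl(2), which has dimension 2^2 - 1 = 3 and rank 2 - 1 = 1 (a Cartan subalgebra is the diagonal traceless matrices). In the classification of classical Lie algebras, the special linear algebra sl(n+1) has type A_n; here n = 1, so the Dynkin diagram is a chain of 1 nodes with single edges (A_1). Hence the type is A_1.

A1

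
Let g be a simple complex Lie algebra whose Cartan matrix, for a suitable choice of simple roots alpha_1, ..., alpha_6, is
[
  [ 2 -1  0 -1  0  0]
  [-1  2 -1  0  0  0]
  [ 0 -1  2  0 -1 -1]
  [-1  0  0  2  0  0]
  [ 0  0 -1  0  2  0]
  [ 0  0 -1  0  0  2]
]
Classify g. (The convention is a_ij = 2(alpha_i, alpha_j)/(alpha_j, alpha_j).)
The matrix has rank 6 with 2's on the diagonal. Reading the off-diagonal entries as Dynkin edges (a single edge where a_ij = a_ji = -1; a double or triple edge where a_ij * a_ji = 2 or 3), the diagram is a chain of 4 nodes with a fork of two nodes at one end (D_6). One simple-root ordering that puts it in standard form is (alpha_4, alpha_1, alpha_2, alpha_3, alpha_5, alpha_6). So the algebra is type D_6, i.e. so(12).

D_6 (so(12))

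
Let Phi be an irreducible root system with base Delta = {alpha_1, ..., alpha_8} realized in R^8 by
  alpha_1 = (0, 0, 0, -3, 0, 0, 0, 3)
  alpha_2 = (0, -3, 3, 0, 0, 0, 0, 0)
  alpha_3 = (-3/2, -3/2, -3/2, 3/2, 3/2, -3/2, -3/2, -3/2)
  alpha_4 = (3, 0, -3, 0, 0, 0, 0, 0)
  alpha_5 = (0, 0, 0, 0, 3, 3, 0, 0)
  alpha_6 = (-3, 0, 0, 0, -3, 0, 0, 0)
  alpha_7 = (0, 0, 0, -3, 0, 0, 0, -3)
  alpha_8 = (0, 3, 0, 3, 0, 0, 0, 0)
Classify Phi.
type E_8

Compute the Cartan integers a_ij = 2(alpha_i, alpha_j)/(alpha_j, alpha_j); the resulting 8x8 Cartan matrix is
[[2, 0, -1, 0, 0, 0, 0, -1], [0, 2, 0, -1, 0, 0, 0, -1], [-1, 0, 2, 0, 0, 0, 0, 0], [0, -1, 0, 2, 0, -1, 0, 0], [0, 0, 0, 0, 2, -1, 0, 0], [0, 0, 0, -1, -1, 2, 0, 0], [0, 0, 0, 0, 0, 0, 2, -1], [-1, -1, 0, 0, 0, 0, -1, 2]].
All simple roots have the same length, so the diagram is simply laced. The associated Dynkin diagram is a chain of 7 nodes with one extra node attached to the third node from one end (E_8), so the type is E_8.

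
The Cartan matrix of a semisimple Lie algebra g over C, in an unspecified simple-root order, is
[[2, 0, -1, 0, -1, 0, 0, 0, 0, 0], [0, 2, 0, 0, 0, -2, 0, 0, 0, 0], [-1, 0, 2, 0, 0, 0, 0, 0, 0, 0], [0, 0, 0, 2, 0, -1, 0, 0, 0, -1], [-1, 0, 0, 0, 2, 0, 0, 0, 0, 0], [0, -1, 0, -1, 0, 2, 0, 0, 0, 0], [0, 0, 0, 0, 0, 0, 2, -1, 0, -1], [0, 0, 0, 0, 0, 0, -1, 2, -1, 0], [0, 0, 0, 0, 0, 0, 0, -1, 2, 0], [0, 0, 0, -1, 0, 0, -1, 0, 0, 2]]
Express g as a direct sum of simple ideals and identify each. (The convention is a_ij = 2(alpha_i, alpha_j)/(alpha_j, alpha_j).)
The diagram associated to this matrix has two connected components: the simple roots {alpha_1, alpha_3, alpha_5} form a chain of 3 nodes with single edges (A_3), and {alpha_2, alpha_4, alpha_6, alpha_7, alpha_8, alpha_9, alpha_10} form a chain of 7 nodes with a double edge at one end; the terminal node there is the unique long simple root (C_7). A semisimple Lie algebra decomposes uniquely as the direct sum of simple ideals, one per connected component of its Dynkin diagram, so g ≅ A_3 ⊕ C_7 (dimension 15 + 105 = 120).

A_3 (sl(4)) ⊕ C_7 (sp(14))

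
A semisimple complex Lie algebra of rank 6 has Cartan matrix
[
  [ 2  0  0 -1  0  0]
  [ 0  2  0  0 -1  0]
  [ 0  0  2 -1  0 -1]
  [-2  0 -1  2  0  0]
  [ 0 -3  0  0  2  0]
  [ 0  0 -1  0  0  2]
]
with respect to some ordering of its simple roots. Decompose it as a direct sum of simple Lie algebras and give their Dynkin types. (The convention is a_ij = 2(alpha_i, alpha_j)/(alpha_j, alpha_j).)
The diagram associated to this matrix has two connected components: the simple roots {alpha_1, alpha_3, alpha_4, alpha_6} form a chain of 4 nodes with a double edge at one end; the terminal node there is the unique short simple root (B_4), and {alpha_2, alpha_5} form two nodes joined by a triple edge (G_2). A semisimple Lie algebra decomposes uniquely as the direct sum of simple ideals, one per connected component of its Dynkin diagram, so g ≅ B_4 ⊕ G_2 (dimension 36 + 14 = 50).

B_4 + G_2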